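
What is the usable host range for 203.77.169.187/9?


Network: 203.0.0.0
Broadcast: 203.127.255.255
First usable = network + 1
Last usable = broadcast - 1
Range: 203.0.0.1 to 203.127.255.254


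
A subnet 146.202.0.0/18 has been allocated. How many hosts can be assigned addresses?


Host bits = 32 - 18 = 14
Total addresses = 2^14 = 16384
Usable = total - 2 (network and broadcast)
Usable hosts: 16382


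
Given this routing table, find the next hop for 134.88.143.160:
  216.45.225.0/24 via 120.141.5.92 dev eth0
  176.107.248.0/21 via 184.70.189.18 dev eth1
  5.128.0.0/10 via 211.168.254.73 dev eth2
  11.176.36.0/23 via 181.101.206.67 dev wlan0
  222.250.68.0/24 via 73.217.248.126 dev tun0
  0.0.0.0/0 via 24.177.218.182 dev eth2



Longest prefix match for 134.88.143.160:
  /24 216.45.225.0: no
  /21 176.107.248.0: no
  /10 5.128.0.0: no
  /23 11.176.36.0: no
  /24 222.250.68.0: no
  /0 0.0.0.0: MATCH
Selected: next-hop 24.177.218.182 via eth2 (matched /0)


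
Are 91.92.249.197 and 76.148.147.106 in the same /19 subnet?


Mask: 255.255.224.0
91.92.249.197 AND mask = 91.92.224.0
76.148.147.106 AND mask = 76.148.128.0
No, different subnets (91.92.224.0 vs 76.148.128.0)


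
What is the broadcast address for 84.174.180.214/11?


Network: 84.160.0.0/11
Host bits = 21
Set all host bits to 1:
Broadcast: 84.191.255.255


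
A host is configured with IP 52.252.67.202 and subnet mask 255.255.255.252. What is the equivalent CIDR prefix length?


Binary: 11111111.11111111.11111111.11111100
Count leading 1s
Prefix: /30


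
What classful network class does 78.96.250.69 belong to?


First octet: 78
Binary: 01001110
0xxxxxxx -> Class A (1-126)
Class A, default mask 255.0.0.0 (/8)


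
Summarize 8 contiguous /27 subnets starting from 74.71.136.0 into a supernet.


Original prefix: /27
Number of subnets: 8 = 2^3
New prefix = 27 - 3 = 24
Supernet: 74.71.136.0/24


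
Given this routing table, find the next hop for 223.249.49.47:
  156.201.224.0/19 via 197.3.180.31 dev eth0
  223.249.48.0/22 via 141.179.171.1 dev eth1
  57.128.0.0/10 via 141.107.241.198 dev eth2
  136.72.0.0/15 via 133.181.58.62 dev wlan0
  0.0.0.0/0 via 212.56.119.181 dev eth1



Longest prefix match for 223.249.49.47:
  /19 156.201.224.0: no
  /22 223.249.48.0: MATCH
  /10 57.128.0.0: no
  /15 136.72.0.0: no
  /0 0.0.0.0: MATCH
Selected: next-hop 141.179.171.1 via eth1 (matched /22)


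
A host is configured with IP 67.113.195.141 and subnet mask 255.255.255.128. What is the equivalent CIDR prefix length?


Binary: 11111111.11111111.11111111.10000000
Count leading 1s
Prefix: /25


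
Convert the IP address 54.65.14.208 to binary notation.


54 = 00110110
65 = 01000001
14 = 00001110
208 = 11010000
Binary: 00110110.01000001.00001110.11010000


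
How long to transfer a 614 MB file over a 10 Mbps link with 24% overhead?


Effective throughput = 10 * (1 - 24/100) = 7.6 Mbps
File size in Mb = 614 * 8 = 4912 Mb
Time = 4912 / 7.6
Time = 646.3158 seconds


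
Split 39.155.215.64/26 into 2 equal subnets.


New prefix = 26 + 1 = 27
Each subnet has 32 addresses
  39.155.215.64/27
  39.155.215.96/27
Subnets: 39.155.215.64/27, 39.155.215.96/27


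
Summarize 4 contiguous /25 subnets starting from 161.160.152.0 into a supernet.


Original prefix: /25
Number of subnets: 4 = 2^2
New prefix = 25 - 2 = 23
Supernet: 161.160.152.0/23


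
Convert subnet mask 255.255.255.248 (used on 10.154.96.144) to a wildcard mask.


Subnet mask: 255.255.255.248
Wildcard = 255.255.255.255 - subnet mask
255 - 255 = 0
255 - 255 = 0
255 - 255 = 0
255 - 248 = 7
Wildcard: 0.0.0.7


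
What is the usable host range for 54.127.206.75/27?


Network: 54.127.206.64
Broadcast: 54.127.206.95
First usable = network + 1
Last usable = broadcast - 1
Range: 54.127.206.65 to 54.127.206.94


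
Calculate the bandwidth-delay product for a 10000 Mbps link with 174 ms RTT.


BDP = bandwidth * RTT
= 10000 Mbps * 174 ms
= 10000 * 1e6 * 174 / 1000 bits
= 1740000000 bits
= 217500000 bytes
= 212402.3438 KB
BDP = 1740000000 bits (217500000 bytes)


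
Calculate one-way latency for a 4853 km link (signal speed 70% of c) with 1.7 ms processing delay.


Speed = 0.7 * 3e5 km/s = 210000 km/s
Propagation delay = 4853 / 210000 = 0.0231 s = 23.1095 ms
Processing delay = 1.7 ms
Total one-way latency = 24.8095 ms


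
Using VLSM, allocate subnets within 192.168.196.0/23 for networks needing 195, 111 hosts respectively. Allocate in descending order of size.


195 hosts -> /24 (254 usable): 192.168.196.0/24
111 hosts -> /25 (126 usable): 192.168.197.0/25
Allocation: 192.168.196.0/24 (195 hosts, 254 usable); 192.168.197.0/25 (111 hosts, 126 usable)


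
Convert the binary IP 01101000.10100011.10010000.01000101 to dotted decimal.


01101000 = 104
10100011 = 163
10010000 = 144
01000101 = 69
IP: 104.163.144.69


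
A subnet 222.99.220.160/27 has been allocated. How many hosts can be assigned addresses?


Host bits = 32 - 27 = 5
Total addresses = 2^5 = 32
Usable = total - 2 (network and broadcast)
Usable hosts: 30


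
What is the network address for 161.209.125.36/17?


IP:   10100001.11010001.01111101.00100100
Mask: 11111111.11111111.10000000.00000000
AND operation:
Net:  10100001.11010001.00000000.00000000
Network: 161.209.0.0/17


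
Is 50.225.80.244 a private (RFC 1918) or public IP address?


RFC 1918 private ranges:
  10.0.0.0/8 (10.0.0.0 - 10.255.255.255)
  172.16.0.0/12 (172.16.0.0 - 172.31.255.255)
  192.168.0.0/16 (192.168.0.0 - 192.168.255.255)
Public (not in any RFC 1918 range)


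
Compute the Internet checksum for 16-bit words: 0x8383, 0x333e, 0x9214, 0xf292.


Sum all words (with carry folding):
+ 0x8383 = 0x8383
+ 0x333e = 0xb6c1
+ 0x9214 = 0x48d6
+ 0xf292 = 0x3b69
One's complement: ~0x3b69
Checksum = 0xc496


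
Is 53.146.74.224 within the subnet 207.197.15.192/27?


Subnet network: 207.197.15.192
Test IP AND mask: 53.146.74.224
No, 53.146.74.224 is not in 207.197.15.192/27


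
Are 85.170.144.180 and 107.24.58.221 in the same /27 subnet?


Mask: 255.255.255.224
85.170.144.180 AND mask = 85.170.144.160
107.24.58.221 AND mask = 107.24.58.192
No, different subnets (85.170.144.160 vs 107.24.58.192)


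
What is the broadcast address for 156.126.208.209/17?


Network: 156.126.128.0/17
Host bits = 15
Set all host bits to 1:
Broadcast: 156.126.255.255


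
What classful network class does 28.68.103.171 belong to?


First octet: 28
Binary: 00011100
0xxxxxxx -> Class A (1-126)
Class A, default mask 255.0.0.0 (/8)


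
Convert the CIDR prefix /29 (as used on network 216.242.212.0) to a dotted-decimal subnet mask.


/29 means 29 network bits, 3 host bits
Binary: 11111111111111111111111111111000
Mask: 255.255.255.248


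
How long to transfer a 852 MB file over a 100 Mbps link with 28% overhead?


Effective throughput = 100 * (1 - 28/100) = 72 Mbps
File size in Mb = 852 * 8 = 6816 Mb
Time = 6816 / 72
Time = 94.6667 seconds


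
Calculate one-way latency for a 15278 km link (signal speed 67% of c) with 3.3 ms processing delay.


Speed = 0.67 * 3e5 km/s = 201000 km/s
Propagation delay = 15278 / 201000 = 0.076 s = 76.01 ms
Processing delay = 3.3 ms
Total one-way latency = 79.31 ms


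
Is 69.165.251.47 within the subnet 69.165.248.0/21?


Subnet network: 69.165.248.0
Test IP AND mask: 69.165.248.0
Yes, 69.165.251.47 is in 69.165.248.0/21


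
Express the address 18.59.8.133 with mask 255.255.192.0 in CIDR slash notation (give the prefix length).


Binary: 11111111.11111111.11000000.00000000
Count leading 1s
Prefix: /18


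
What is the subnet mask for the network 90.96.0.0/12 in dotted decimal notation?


/12 means 12 network bits, 20 host bits
Binary: 11111111111100000000000000000000
Mask: 255.240.0.0


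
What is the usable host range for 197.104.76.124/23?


Network: 197.104.76.0
Broadcast: 197.104.77.255
First usable = network + 1
Last usable = broadcast - 1
Range: 197.104.76.1 to 197.104.77.254


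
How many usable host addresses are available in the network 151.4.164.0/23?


Host bits = 32 - 23 = 9
Total addresses = 2^9 = 512
Usable = total - 2 (network and broadcast)
Usable hosts: 510


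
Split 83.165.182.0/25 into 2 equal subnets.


New prefix = 25 + 1 = 26
Each subnet has 64 addresses
  83.165.182.0/26
  83.165.182.64/26
Subnets: 83.165.182.0/26, 83.165.182.64/26


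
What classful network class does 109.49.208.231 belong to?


First octet: 109
Binary: 01101101
0xxxxxxx -> Class A (1-126)
Class A, default mask 255.0.0.0 (/8)


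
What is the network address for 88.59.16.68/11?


IP:   01011000.00111011.00010000.01000100
Mask: 11111111.11100000.00000000.00000000
AND operation:
Net:  01011000.00100000.00000000.00000000
Network: 88.32.0.0/11


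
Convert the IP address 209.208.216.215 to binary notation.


209 = 11010001
208 = 11010000
216 = 11011000
215 = 11010111
Binary: 11010001.11010000.11011000.11010111


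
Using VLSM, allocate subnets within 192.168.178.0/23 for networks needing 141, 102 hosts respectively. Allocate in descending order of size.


141 hosts -> /24 (254 usable): 192.168.178.0/24
102 hosts -> /25 (126 usable): 192.168.179.0/25
Allocation: 192.168.178.0/24 (141 hosts, 254 usable); 192.168.179.0/25 (102 hosts, 126 usable)


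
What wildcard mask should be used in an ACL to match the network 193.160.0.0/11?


Subnet mask: 255.224.0.0
Wildcard = 255.255.255.255 - subnet mask
255 - 255 = 0
255 - 224 = 31
255 - 0 = 255
255 - 0 = 255
Wildcard: 0.31.255.255


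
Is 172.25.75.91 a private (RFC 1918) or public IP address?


RFC 1918 private ranges:
  10.0.0.0/8 (10.0.0.0 - 10.255.255.255)
  172.16.0.0/12 (172.16.0.0 - 172.31.255.255)
  192.168.0.0/16 (192.168.0.0 - 192.168.255.255)
Private (in 172.16.0.0/12)


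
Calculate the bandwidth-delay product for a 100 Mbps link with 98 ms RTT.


BDP = bandwidth * RTT
= 100 Mbps * 98 ms
= 100 * 1e6 * 98 / 1000 bits
= 9800000 bits
= 1225000 bytes
= 1196.2891 KB
BDP = 9800000 bits (1225000 bytes)


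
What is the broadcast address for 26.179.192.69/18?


Network: 26.179.192.0/18
Host bits = 14
Set all host bits to 1:
Broadcast: 26.179.255.255


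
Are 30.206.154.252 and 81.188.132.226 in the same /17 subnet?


Mask: 255.255.128.0
30.206.154.252 AND mask = 30.206.128.0
81.188.132.226 AND mask = 81.188.128.0
No, different subnets (30.206.128.0 vs 81.188.128.0)


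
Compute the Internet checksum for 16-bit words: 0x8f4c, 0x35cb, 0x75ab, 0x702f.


Sum all words (with carry folding):
+ 0x8f4c = 0x8f4c
+ 0x35cb = 0xc517
+ 0x75ab = 0x3ac3
+ 0x702f = 0xaaf2
One's complement: ~0xaaf2
Checksum = 0x550d


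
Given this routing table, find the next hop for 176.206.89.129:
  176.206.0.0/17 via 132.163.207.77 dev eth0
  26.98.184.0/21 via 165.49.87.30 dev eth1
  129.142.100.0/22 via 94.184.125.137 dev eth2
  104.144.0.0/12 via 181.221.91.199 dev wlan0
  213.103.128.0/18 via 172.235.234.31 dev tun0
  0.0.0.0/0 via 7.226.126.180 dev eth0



Longest prefix match for 176.206.89.129:
  /17 176.206.0.0: MATCH
  /21 26.98.184.0: no
  /22 129.142.100.0: no
  /12 104.144.0.0: no
  /18 213.103.128.0: no
  /0 0.0.0.0: MATCH
Selected: next-hop 132.163.207.77 via eth0 (matched /17)


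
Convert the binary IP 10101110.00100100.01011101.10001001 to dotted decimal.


10101110 = 174
00100100 = 36
01011101 = 93
10001001 = 137
IP: 174.36.93.137


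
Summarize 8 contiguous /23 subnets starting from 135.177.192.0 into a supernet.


Original prefix: /23
Number of subnets: 8 = 2^3
New prefix = 23 - 3 = 20
Supernet: 135.177.192.0/20


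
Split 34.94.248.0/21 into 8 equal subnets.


New prefix = 21 + 3 = 24
Each subnet has 256 addresses
  34.94.248.0/24
  34.94.249.0/24
  34.94.250.0/24
  34.94.251.0/24
  34.94.252.0/24
  34.94.253.0/24
  34.94.254.0/24
  34.94.255.0/24
Subnets: 34.94.248.0/24, 34.94.249.0/24, 34.94.250.0/24, 34.94.251.0/24, 34.94.252.0/24, 34.94.253.0/24, 34.94.254.0/24, 34.94.255.0/24


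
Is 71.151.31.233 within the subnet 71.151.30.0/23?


Subnet network: 71.151.30.0
Test IP AND mask: 71.151.30.0
Yes, 71.151.31.233 is in 71.151.30.0/23


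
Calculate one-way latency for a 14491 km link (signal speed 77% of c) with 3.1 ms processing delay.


Speed = 0.77 * 3e5 km/s = 231000 km/s
Propagation delay = 14491 / 231000 = 0.0627 s = 62.7316 ms
Processing delay = 3.1 ms
Total one-way latency = 65.8316 ms


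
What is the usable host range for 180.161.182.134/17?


Network: 180.161.128.0
Broadcast: 180.161.255.255
First usable = network + 1
Last usable = broadcast - 1
Range: 180.161.128.1 to 180.161.255.254


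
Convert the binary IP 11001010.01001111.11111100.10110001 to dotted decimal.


11001010 = 202
01001111 = 79
11111100 = 252
10110001 = 177
IP: 202.79.252.177


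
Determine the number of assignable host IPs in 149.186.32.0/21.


Host bits = 32 - 21 = 11
Total addresses = 2^11 = 2048
Usable = total - 2 (network and broadcast)
Usable hosts: 2046


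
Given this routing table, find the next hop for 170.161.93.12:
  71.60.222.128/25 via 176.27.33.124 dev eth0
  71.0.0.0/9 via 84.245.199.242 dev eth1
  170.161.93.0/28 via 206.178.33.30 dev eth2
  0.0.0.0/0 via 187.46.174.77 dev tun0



Longest prefix match for 170.161.93.12:
  /25 71.60.222.128: no
  /9 71.0.0.0: no
  /28 170.161.93.0: MATCH
  /0 0.0.0.0: MATCH
Selected: next-hop 206.178.33.30 via eth2 (matched /28)


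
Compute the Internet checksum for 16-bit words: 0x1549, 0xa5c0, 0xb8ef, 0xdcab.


Sum all words (with carry folding):
+ 0x1549 = 0x1549
+ 0xa5c0 = 0xbb09
+ 0xb8ef = 0x73f9
+ 0xdcab = 0x50a5
One's complement: ~0x50a5
Checksum = 0xaf5a


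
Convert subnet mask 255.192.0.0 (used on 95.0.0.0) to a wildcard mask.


Subnet mask: 255.192.0.0
Wildcard = 255.255.255.255 - subnet mask
255 - 255 = 0
255 - 192 = 63
255 - 0 = 255
255 - 0 = 255
Wildcard: 0.63.255.255


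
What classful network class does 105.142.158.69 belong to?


First octet: 105
Binary: 01101001
0xxxxxxx -> Class A (1-126)
Class A, default mask 255.0.0.0 (/8)


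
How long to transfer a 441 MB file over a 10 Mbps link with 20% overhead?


Effective throughput = 10 * (1 - 20/100) = 8 Mbps
File size in Mb = 441 * 8 = 3528 Mb
Time = 3528 / 8
Time = 441 seconds


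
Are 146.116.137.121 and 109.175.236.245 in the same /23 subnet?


Mask: 255.255.254.0
146.116.137.121 AND mask = 146.116.136.0
109.175.236.245 AND mask = 109.175.236.0
No, different subnets (146.116.136.0 vs 109.175.236.0)


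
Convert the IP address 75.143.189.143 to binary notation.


75 = 01001011
143 = 10001111
189 = 10111101
143 = 10001111
Binary: 01001011.10001111.10111101.10001111


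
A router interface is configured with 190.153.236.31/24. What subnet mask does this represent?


/24 means 24 network bits, 8 host bits
Binary: 11111111111111111111111100000000
Mask: 255.255.255.0


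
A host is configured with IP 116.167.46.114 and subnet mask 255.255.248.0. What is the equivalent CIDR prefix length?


Binary: 11111111.11111111.11111000.00000000
Count leading 1s
Prefix: /21


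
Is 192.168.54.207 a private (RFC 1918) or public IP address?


RFC 1918 private ranges:
  10.0.0.0/8 (10.0.0.0 - 10.255.255.255)
  172.16.0.0/12 (172.16.0.0 - 172.31.255.255)
  192.168.0.0/16 (192.168.0.0 - 192.168.255.255)
Private (in 192.168.0.0/16)


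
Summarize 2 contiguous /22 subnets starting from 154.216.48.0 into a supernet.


Original prefix: /22
Number of subnets: 2 = 2^1
New prefix = 22 - 1 = 21
Supernet: 154.216.48.0/21


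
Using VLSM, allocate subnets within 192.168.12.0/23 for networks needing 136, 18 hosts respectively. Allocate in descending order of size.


136 hosts -> /24 (254 usable): 192.168.12.0/24
18 hosts -> /27 (30 usable): 192.168.13.0/27
Allocation: 192.168.12.0/24 (136 hosts, 254 usable); 192.168.13.0/27 (18 hosts, 30 usable)


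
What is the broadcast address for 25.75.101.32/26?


Network: 25.75.101.0/26
Host bits = 6
Set all host bits to 1:
Broadcast: 25.75.101.63


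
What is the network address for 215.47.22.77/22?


IP:   11010111.00101111.00010110.01001101
Mask: 11111111.11111111.11111100.00000000
AND operation:
Net:  11010111.00101111.00010100.00000000
Network: 215.47.20.0/22


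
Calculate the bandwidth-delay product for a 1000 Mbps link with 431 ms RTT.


BDP = bandwidth * RTT
= 1000 Mbps * 431 ms
= 1000 * 1e6 * 431 / 1000 bits
= 431000000 bits
= 53875000 bytes
= 52612.3047 KB
BDP = 431000000 bits (53875000 bytes)


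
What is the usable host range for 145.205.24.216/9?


Network: 145.128.0.0
Broadcast: 145.255.255.255
First usable = network + 1
Last usable = broadcast - 1
Range: 145.128.0.1 to 145.255.255.254


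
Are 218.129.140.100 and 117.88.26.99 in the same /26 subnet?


Mask: 255.255.255.192
218.129.140.100 AND mask = 218.129.140.64
117.88.26.99 AND mask = 117.88.26.64
No, different subnets (218.129.140.64 vs 117.88.26.64)


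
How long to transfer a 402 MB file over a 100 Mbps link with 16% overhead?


Effective throughput = 100 * (1 - 16/100) = 84 Mbps
File size in Mb = 402 * 8 = 3216 Mb
Time = 3216 / 84
Time = 38.2857 seconds


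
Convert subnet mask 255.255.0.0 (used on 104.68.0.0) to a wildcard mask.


Subnet mask: 255.255.0.0
Wildcard = 255.255.255.255 - subnet mask
255 - 255 = 0
255 - 255 = 0
255 - 0 = 255
255 - 0 = 255
Wildcard: 0.0.255.255


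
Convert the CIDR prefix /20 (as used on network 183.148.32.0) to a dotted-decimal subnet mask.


/20 means 20 network bits, 12 host bits
Binary: 11111111111111111111000000000000
Mask: 255.255.240.0


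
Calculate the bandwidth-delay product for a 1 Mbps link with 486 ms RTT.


BDP = bandwidth * RTT
= 1 Mbps * 486 ms
= 1 * 1e6 * 486 / 1000 bits
= 486000 bits
= 60750 bytes
= 59.3262 KB
BDP = 486000 bits (60750 bytes)


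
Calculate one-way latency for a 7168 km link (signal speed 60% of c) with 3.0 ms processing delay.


Speed = 0.6 * 3e5 km/s = 180000 km/s
Propagation delay = 7168 / 180000 = 0.0398 s = 39.8222 ms
Processing delay = 3.0 ms
Total one-way latency = 42.8222 ms


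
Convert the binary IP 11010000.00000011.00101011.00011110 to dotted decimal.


11010000 = 208
00000011 = 3
00101011 = 43
00011110 = 30
IP: 208.3.43.30


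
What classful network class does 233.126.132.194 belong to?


First octet: 233
Binary: 11101001
1110xxxx -> Class D (224-239)
Class D (multicast), default mask N/A


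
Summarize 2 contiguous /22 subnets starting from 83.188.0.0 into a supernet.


Original prefix: /22
Number of subnets: 2 = 2^1
New prefix = 22 - 1 = 21
Supernet: 83.188.0.0/21


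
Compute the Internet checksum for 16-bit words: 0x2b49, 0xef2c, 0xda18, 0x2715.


Sum all words (with carry folding):
+ 0x2b49 = 0x2b49
+ 0xef2c = 0x1a76
+ 0xda18 = 0xf48e
+ 0x2715 = 0x1ba4
One's complement: ~0x1ba4
Checksum = 0xe45b


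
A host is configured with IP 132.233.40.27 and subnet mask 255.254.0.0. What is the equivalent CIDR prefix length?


Binary: 11111111.11111110.00000000.00000000
Count leading 1s
Prefix: /15


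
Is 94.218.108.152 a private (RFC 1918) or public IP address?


RFC 1918 private ranges:
  10.0.0.0/8 (10.0.0.0 - 10.255.255.255)
  172.16.0.0/12 (172.16.0.0 - 172.31.255.255)
  192.168.0.0/16 (192.168.0.0 - 192.168.255.255)
Public (not in any RFC 1918 range)


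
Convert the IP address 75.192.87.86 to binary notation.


75 = 01001011
192 = 11000000
87 = 01010111
86 = 01010110
Binary: 01001011.11000000.01010111.01010110


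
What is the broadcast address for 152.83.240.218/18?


Network: 152.83.192.0/18
Host bits = 14
Set all host bits to 1:
Broadcast: 152.83.255.255


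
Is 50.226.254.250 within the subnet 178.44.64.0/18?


Subnet network: 178.44.64.0
Test IP AND mask: 50.226.192.0
No, 50.226.254.250 is not in 178.44.64.0/18


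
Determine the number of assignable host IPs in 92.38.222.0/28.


Host bits = 32 - 28 = 4
Total addresses = 2^4 = 16
Usable = total - 2 (network and broadcast)
Usable hosts: 14


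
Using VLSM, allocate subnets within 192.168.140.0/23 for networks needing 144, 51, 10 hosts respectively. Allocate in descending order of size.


144 hosts -> /24 (254 usable): 192.168.140.0/24
51 hosts -> /26 (62 usable): 192.168.141.0/26
10 hosts -> /28 (14 usable): 192.168.141.64/28
Allocation: 192.168.140.0/24 (144 hosts, 254 usable); 192.168.141.0/26 (51 hosts, 62 usable); 192.168.141.64/28 (10 hosts, 14 usable)


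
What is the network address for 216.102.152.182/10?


IP:   11011000.01100110.10011000.10110110
Mask: 11111111.11000000.00000000.00000000
AND operation:
Net:  11011000.01000000.00000000.00000000
Network: 216.64.0.0/10


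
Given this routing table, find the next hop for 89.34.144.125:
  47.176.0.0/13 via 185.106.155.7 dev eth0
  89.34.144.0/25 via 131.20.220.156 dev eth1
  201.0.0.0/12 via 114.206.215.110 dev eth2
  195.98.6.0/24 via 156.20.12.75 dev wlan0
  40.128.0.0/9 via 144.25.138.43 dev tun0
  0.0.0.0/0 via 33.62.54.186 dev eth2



Longest prefix match for 89.34.144.125:
  /13 47.176.0.0: no
  /25 89.34.144.0: MATCH
  /12 201.0.0.0: no
  /24 195.98.6.0: no
  /9 40.128.0.0: no
  /0 0.0.0.0: MATCH
Selected: next-hop 131.20.220.156 via eth1 (matched /25)


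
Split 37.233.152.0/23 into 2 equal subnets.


New prefix = 23 + 1 = 24
Each subnet has 256 addresses
  37.233.152.0/24
  37.233.153.0/24
Subnets: 37.233.152.0/24, 37.233.153.0/24


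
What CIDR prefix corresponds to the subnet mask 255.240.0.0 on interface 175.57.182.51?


Binary: 11111111.11110000.00000000.00000000
Count leading 1s
Prefix: /12


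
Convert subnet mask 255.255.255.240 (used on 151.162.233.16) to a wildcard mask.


Subnet mask: 255.255.255.240
Wildcard = 255.255.255.255 - subnet mask
255 - 255 = 0
255 - 255 = 0
255 - 255 = 0
255 - 240 = 15
Wildcard: 0.0.0.15


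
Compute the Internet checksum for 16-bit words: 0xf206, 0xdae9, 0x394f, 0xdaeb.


Sum all words (with carry folding):
+ 0xf206 = 0xf206
+ 0xdae9 = 0xccf0
+ 0x394f = 0x0640
+ 0xdaeb = 0xe12b
One's complement: ~0xe12b
Checksum = 0x1ed4


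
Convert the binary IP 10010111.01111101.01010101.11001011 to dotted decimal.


10010111 = 151
01111101 = 125
01010101 = 85
11001011 = 203
IP: 151.125.85.203


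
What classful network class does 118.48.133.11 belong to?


First octet: 118
Binary: 01110110
0xxxxxxx -> Class A (1-126)
Class A, default mask 255.0.0.0 (/8)


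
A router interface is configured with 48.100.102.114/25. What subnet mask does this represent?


/25 means 25 network bits, 7 host bits
Binary: 11111111111111111111111110000000
Mask: 255.255.255.128


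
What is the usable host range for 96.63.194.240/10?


Network: 96.0.0.0
Broadcast: 96.63.255.255
First usable = network + 1
Last usable = broadcast - 1
Range: 96.0.0.1 to 96.63.255.254


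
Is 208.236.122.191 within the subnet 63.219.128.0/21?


Subnet network: 63.219.128.0
Test IP AND mask: 208.236.120.0
No, 208.236.122.191 is not in 63.219.128.0/21


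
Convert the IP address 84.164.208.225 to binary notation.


84 = 01010100
164 = 10100100
208 = 11010000
225 = 11100001
Binary: 01010100.10100100.11010000.11100001


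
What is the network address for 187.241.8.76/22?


IP:   10111011.11110001.00001000.01001100
Mask: 11111111.11111111.11111100.00000000
AND operation:
Net:  10111011.11110001.00001000.00000000
Network: 187.241.8.0/22


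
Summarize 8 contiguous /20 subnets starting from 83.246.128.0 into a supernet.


Original prefix: /20
Number of subnets: 8 = 2^3
New prefix = 20 - 3 = 17
Supernet: 83.246.128.0/17


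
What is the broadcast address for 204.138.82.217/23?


Network: 204.138.82.0/23
Host bits = 9
Set all host bits to 1:
Broadcast: 204.138.83.255


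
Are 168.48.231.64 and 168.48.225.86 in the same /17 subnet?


Mask: 255.255.128.0
168.48.231.64 AND mask = 168.48.128.0
168.48.225.86 AND mask = 168.48.128.0
Yes, same subnet (168.48.128.0)


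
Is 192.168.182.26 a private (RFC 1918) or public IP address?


RFC 1918 private ranges:
  10.0.0.0/8 (10.0.0.0 - 10.255.255.255)
  172.16.0.0/12 (172.16.0.0 - 172.31.255.255)
  192.168.0.0/16 (192.168.0.0 - 192.168.255.255)
Private (in 192.168.0.0/16)


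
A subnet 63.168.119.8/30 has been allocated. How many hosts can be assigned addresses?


Host bits = 32 - 30 = 2
Total addresses = 2^2 = 4
Usable = total - 2 (network and broadcast)
Usable hosts: 2


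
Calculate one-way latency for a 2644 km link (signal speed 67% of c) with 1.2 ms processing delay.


Speed = 0.67 * 3e5 km/s = 201000 km/s
Propagation delay = 2644 / 201000 = 0.0132 s = 13.1542 ms
Processing delay = 1.2 ms
Total one-way latency = 14.3542 ms


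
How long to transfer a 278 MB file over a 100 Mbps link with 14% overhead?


Effective throughput = 100 * (1 - 14/100) = 86 Mbps
File size in Mb = 278 * 8 = 2224 Mb
Time = 2224 / 86
Time = 25.8605 seconds


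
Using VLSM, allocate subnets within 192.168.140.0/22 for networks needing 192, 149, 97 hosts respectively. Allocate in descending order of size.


192 hosts -> /24 (254 usable): 192.168.140.0/24
149 hosts -> /24 (254 usable): 192.168.141.0/24
97 hosts -> /25 (126 usable): 192.168.142.0/25
Allocation: 192.168.140.0/24 (192 hosts, 254 usable); 192.168.141.0/24 (149 hosts, 254 usable); 192.168.142.0/25 (97 hosts, 126 usable)


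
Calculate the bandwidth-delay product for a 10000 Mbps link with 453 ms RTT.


BDP = bandwidth * RTT
= 10000 Mbps * 453 ms
= 10000 * 1e6 * 453 / 1000 bits
= 4530000000 bits
= 566250000 bytes
= 552978.5156 KB
BDP = 4530000000 bits (566250000 bytes)


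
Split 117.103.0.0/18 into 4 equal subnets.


New prefix = 18 + 2 = 20
Each subnet has 4096 addresses
  117.103.0.0/20
  117.103.16.0/20
  117.103.32.0/20
  117.103.48.0/20
Subnets: 117.103.0.0/20, 117.103.16.0/20, 117.103.32.0/20, 117.103.48.0/20


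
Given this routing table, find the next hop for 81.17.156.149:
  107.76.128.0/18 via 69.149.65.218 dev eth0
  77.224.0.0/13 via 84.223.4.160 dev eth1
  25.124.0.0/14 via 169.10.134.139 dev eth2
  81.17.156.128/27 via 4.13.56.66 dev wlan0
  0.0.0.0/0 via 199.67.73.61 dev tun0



Longest prefix match for 81.17.156.149:
  /18 107.76.128.0: no
  /13 77.224.0.0: no
  /14 25.124.0.0: no
  /27 81.17.156.128: MATCH
  /0 0.0.0.0: MATCH
Selected: next-hop 4.13.56.66 via wlan0 (matched /27)


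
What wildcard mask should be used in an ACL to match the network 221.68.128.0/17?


Subnet mask: 255.255.128.0
Wildcard = 255.255.255.255 - subnet mask
255 - 255 = 0
255 - 255 = 0
255 - 128 = 127
255 - 0 = 255
Wildcard: 0.0.127.255


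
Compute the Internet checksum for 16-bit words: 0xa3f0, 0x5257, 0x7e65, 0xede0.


Sum all words (with carry folding):
+ 0xa3f0 = 0xa3f0
+ 0x5257 = 0xf647
+ 0x7e65 = 0x74ad
+ 0xede0 = 0x628e
One's complement: ~0x628e
Checksum = 0x9d71


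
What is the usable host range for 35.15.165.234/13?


Network: 35.8.0.0
Broadcast: 35.15.255.255
First usable = network + 1
Last usable = broadcast - 1
Range: 35.8.0.1 to 35.15.255.254


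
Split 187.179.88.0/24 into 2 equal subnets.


New prefix = 24 + 1 = 25
Each subnet has 128 addresses
  187.179.88.0/25
  187.179.88.128/25
Subnets: 187.179.88.0/25, 187.179.88.128/25


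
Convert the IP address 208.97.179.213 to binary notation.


208 = 11010000
97 = 01100001
179 = 10110011
213 = 11010101
Binary: 11010000.01100001.10110011.11010101


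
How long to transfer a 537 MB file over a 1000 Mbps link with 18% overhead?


Effective throughput = 1000 * (1 - 18/100) = 820.0 Mbps
File size in Mb = 537 * 8 = 4296 Mb
Time = 4296 / 820.0
Time = 5.239 seconds


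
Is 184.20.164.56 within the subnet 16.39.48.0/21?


Subnet network: 16.39.48.0
Test IP AND mask: 184.20.160.0
No, 184.20.164.56 is not in 16.39.48.0/21


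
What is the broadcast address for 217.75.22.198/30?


Network: 217.75.22.196/30
Host bits = 2
Set all host bits to 1:
Broadcast: 217.75.22.199


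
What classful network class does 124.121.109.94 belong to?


First octet: 124
Binary: 01111100
0xxxxxxx -> Class A (1-126)
Class A, default mask 255.0.0.0 (/8)


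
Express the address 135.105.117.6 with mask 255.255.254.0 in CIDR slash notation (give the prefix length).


Binary: 11111111.11111111.11111110.00000000
Count leading 1s
Prefix: /23


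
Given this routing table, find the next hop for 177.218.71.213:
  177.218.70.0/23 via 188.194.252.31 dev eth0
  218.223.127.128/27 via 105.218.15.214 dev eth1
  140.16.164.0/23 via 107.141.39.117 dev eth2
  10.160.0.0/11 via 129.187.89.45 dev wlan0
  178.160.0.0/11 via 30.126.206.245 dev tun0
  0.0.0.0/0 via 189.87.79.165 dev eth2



Longest prefix match for 177.218.71.213:
  /23 177.218.70.0: MATCH
  /27 218.223.127.128: no
  /23 140.16.164.0: no
  /11 10.160.0.0: no
  /11 178.160.0.0: no
  /0 0.0.0.0: MATCH
Selected: next-hop 188.194.252.31 via eth0 (matched /23)


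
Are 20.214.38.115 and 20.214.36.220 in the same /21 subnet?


Mask: 255.255.248.0
20.214.38.115 AND mask = 20.214.32.0
20.214.36.220 AND mask = 20.214.32.0
Yes, same subnet (20.214.32.0)


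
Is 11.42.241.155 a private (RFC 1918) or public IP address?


RFC 1918 private ranges:
  10.0.0.0/8 (10.0.0.0 - 10.255.255.255)
  172.16.0.0/12 (172.16.0.0 - 172.31.255.255)
  192.168.0.0/16 (192.168.0.0 - 192.168.255.255)
Public (not in any RFC 1918 range)


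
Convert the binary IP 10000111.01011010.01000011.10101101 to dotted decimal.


10000111 = 135
01011010 = 90
01000011 = 67
10101101 = 173
IP: 135.90.67.173


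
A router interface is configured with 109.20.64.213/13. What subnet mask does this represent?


/13 means 13 network bits, 19 host bits
Binary: 11111111111110000000000000000000
Mask: 255.248.0.0


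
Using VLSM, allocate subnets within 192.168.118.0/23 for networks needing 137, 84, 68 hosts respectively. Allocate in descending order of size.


137 hosts -> /24 (254 usable): 192.168.118.0/24
84 hosts -> /25 (126 usable): 192.168.119.0/25
68 hosts -> /25 (126 usable): 192.168.119.128/25
Allocation: 192.168.118.0/24 (137 hosts, 254 usable); 192.168.119.0/25 (84 hosts, 126 usable); 192.168.119.128/25 (68 hosts, 126 usable)


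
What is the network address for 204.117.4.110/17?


IP:   11001100.01110101.00000100.01101110
Mask: 11111111.11111111.10000000.00000000
AND operation:
Net:  11001100.01110101.00000000.00000000
Network: 204.117.0.0/17


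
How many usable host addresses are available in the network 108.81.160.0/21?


Host bits = 32 - 21 = 11
Total addresses = 2^11 = 2048
Usable = total - 2 (network and broadcast)
Usable hosts: 2046


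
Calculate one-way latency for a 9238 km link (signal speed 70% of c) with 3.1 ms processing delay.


Speed = 0.7 * 3e5 km/s = 210000 km/s
Propagation delay = 9238 / 210000 = 0.044 s = 43.9905 ms
Processing delay = 3.1 ms
Total one-way latency = 47.0905 ms


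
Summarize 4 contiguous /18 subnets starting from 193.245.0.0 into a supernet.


Original prefix: /18
Number of subnets: 4 = 2^2
New prefix = 18 - 2 = 16
Supernet: 193.245.0.0/16


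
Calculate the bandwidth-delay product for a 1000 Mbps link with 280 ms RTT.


BDP = bandwidth * RTT
= 1000 Mbps * 280 ms
= 1000 * 1e6 * 280 / 1000 bits
= 280000000 bits
= 35000000 bytes
= 34179.6875 KB
BDP = 280000000 bits (35000000 bytes)


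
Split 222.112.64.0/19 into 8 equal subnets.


New prefix = 19 + 3 = 22
Each subnet has 1024 addresses
  222.112.64.0/22
  222.112.68.0/22
  222.112.72.0/22
  222.112.76.0/22
  222.112.80.0/22
  222.112.84.0/22
  222.112.88.0/22
  222.112.92.0/22
Subnets: 222.112.64.0/22, 222.112.68.0/22, 222.112.72.0/22, 222.112.76.0/22, 222.112.80.0/22, 222.112.84.0/22, 222.112.88.0/22, 222.112.92.0/22


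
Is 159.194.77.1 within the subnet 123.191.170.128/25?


Subnet network: 123.191.170.128
Test IP AND mask: 159.194.77.0
No, 159.194.77.1 is not in 123.191.170.128/25


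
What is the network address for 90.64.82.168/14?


IP:   01011010.01000000.01010010.10101000
Mask: 11111111.11111100.00000000.00000000
AND operation:
Net:  01011010.01000000.00000000.00000000
Network: 90.64.0.0/14


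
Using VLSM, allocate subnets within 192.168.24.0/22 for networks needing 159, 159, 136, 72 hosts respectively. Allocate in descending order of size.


159 hosts -> /24 (254 usable): 192.168.24.0/24
159 hosts -> /24 (254 usable): 192.168.25.0/24
136 hosts -> /24 (254 usable): 192.168.26.0/24
72 hosts -> /25 (126 usable): 192.168.27.0/25
Allocation: 192.168.24.0/24 (159 hosts, 254 usable); 192.168.25.0/24 (159 hosts, 254 usable); 192.168.26.0/24 (136 hosts, 254 usable); 192.168.27.0/25 (72 hosts, 126 usable)


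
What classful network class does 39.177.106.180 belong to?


First octet: 39
Binary: 00100111
0xxxxxxx -> Class A (1-126)
Class A, default mask 255.0.0.0 (/8)


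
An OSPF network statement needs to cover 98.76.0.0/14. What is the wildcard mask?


Subnet mask: 255.252.0.0
Wildcard = 255.255.255.255 - subnet mask
255 - 255 = 0
255 - 252 = 3
255 - 0 = 255
255 - 0 = 255
Wildcard: 0.3.255.255


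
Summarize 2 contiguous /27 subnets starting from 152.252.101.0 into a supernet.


Original prefix: /27
Number of subnets: 2 = 2^1
New prefix = 27 - 1 = 26
Supernet: 152.252.101.0/26


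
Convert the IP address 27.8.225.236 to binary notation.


27 = 00011011
8 = 00001000
225 = 11100001
236 = 11101100
Binary: 00011011.00001000.11100001.11101100


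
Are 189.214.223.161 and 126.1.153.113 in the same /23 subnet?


Mask: 255.255.254.0
189.214.223.161 AND mask = 189.214.222.0
126.1.153.113 AND mask = 126.1.152.0
No, different subnets (189.214.222.0 vs 126.1.152.0)


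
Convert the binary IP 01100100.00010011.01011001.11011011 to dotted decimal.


01100100 = 100
00010011 = 19
01011001 = 89
11011011 = 219
IP: 100.19.89.219


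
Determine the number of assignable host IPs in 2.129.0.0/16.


Host bits = 32 - 16 = 16
Total addresses = 2^16 = 65536
Usable = total - 2 (network and broadcast)
Usable hosts: 65534


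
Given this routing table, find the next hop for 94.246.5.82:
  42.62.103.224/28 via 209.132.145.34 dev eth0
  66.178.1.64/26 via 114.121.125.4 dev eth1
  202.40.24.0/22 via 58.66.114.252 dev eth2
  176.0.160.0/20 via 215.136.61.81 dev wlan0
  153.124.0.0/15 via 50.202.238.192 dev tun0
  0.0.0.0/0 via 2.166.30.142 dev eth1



Longest prefix match for 94.246.5.82:
  /28 42.62.103.224: no
  /26 66.178.1.64: no
  /22 202.40.24.0: no
  /20 176.0.160.0: no
  /15 153.124.0.0: no
  /0 0.0.0.0: MATCH
Selected: next-hop 2.166.30.142 via eth1 (matched /0)


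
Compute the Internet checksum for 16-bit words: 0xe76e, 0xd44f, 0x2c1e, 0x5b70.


Sum all words (with carry folding):
+ 0xe76e = 0xe76e
+ 0xd44f = 0xbbbe
+ 0x2c1e = 0xe7dc
+ 0x5b70 = 0x434d
One's complement: ~0x434d
Checksum = 0xbcb2


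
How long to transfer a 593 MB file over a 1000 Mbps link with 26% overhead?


Effective throughput = 1000 * (1 - 26/100) = 740 Mbps
File size in Mb = 593 * 8 = 4744 Mb
Time = 4744 / 740
Time = 6.4108 seconds


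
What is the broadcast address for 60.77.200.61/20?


Network: 60.77.192.0/20
Host bits = 12
Set all host bits to 1:
Broadcast: 60.77.207.255


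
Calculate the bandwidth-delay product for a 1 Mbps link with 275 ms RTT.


BDP = bandwidth * RTT
= 1 Mbps * 275 ms
= 1 * 1e6 * 275 / 1000 bits
= 275000 bits
= 34375 bytes
= 33.5693 KB
BDP = 275000 bits (34375 bytes)


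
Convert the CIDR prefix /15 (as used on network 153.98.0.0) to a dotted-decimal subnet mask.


/15 means 15 network bits, 17 host bits
Binary: 11111111111111100000000000000000
Mask: 255.254.0.0


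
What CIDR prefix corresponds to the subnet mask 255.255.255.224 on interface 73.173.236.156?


Binary: 11111111.11111111.11111111.11100000
Count leading 1s
Prefix: /27


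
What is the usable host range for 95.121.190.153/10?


Network: 95.64.0.0
Broadcast: 95.127.255.255
First usable = network + 1
Last usable = broadcast - 1
Range: 95.64.0.1 to 95.127.255.254


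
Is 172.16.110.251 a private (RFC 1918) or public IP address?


RFC 1918 private ranges:
  10.0.0.0/8 (10.0.0.0 - 10.255.255.255)
  172.16.0.0/12 (172.16.0.0 - 172.31.255.255)
  192.168.0.0/16 (192.168.0.0 - 192.168.255.255)
Private (in 172.16.0.0/12)


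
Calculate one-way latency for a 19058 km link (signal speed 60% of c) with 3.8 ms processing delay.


Speed = 0.6 * 3e5 km/s = 180000 km/s
Propagation delay = 19058 / 180000 = 0.1059 s = 105.8778 ms
Processing delay = 3.8 ms
Total one-way latency = 109.6778 ms


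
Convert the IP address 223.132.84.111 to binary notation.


223 = 11011111
132 = 10000100
84 = 01010100
111 = 01101111
Binary: 11011111.10000100.01010100.01101111


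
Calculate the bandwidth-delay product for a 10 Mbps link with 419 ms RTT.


BDP = bandwidth * RTT
= 10 Mbps * 419 ms
= 10 * 1e6 * 419 / 1000 bits
= 4190000 bits
= 523750 bytes
= 511.4746 KB
BDP = 4190000 bits (523750 bytes)


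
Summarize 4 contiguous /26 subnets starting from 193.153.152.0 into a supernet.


Original prefix: /26
Number of subnets: 4 = 2^2
New prefix = 26 - 2 = 24
Supernet: 193.153.152.0/24


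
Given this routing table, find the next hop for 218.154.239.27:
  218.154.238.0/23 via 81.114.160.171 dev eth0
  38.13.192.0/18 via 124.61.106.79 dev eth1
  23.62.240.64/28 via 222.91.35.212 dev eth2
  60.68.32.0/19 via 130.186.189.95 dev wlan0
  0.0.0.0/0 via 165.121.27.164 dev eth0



Longest prefix match for 218.154.239.27:
  /23 218.154.238.0: MATCH
  /18 38.13.192.0: no
  /28 23.62.240.64: no
  /19 60.68.32.0: no
  /0 0.0.0.0: MATCH
Selected: next-hop 81.114.160.171 via eth0 (matched /23)


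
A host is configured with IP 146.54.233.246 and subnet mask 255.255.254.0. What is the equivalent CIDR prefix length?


Binary: 11111111.11111111.11111110.00000000
Count leading 1s
Prefix: /23


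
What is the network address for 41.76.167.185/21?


IP:   00101001.01001100.10100111.10111001
Mask: 11111111.11111111.11111000.00000000
AND operation:
Net:  00101001.01001100.10100000.00000000
Network: 41.76.160.0/21


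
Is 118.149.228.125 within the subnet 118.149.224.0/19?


Subnet network: 118.149.224.0
Test IP AND mask: 118.149.224.0
Yes, 118.149.228.125 is in 118.149.224.0/19


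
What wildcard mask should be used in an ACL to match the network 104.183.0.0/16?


Subnet mask: 255.255.0.0
Wildcard = 255.255.255.255 - subnet mask
255 - 255 = 0
255 - 255 = 0
255 - 0 = 255
255 - 0 = 255
Wildcard: 0.0.255.255


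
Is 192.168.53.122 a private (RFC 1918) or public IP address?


RFC 1918 private ranges:
  10.0.0.0/8 (10.0.0.0 - 10.255.255.255)
  172.16.0.0/12 (172.16.0.0 - 172.31.255.255)
  192.168.0.0/16 (192.168.0.0 - 192.168.255.255)
Private (in 192.168.0.0/16)


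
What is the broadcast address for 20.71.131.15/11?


Network: 20.64.0.0/11
Host bits = 21
Set all host bits to 1:
Broadcast: 20.95.255.255


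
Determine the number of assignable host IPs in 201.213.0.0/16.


Host bits = 32 - 16 = 16
Total addresses = 2^16 = 65536
Usable = total - 2 (network and broadcast)
Usable hosts: 65534


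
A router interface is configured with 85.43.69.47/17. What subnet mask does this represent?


/17 means 17 network bits, 15 host bits
Binary: 11111111111111111000000000000000
Mask: 255.255.128.0


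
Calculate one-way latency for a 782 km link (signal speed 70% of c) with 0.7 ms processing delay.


Speed = 0.7 * 3e5 km/s = 210000 km/s
Propagation delay = 782 / 210000 = 0.0037 s = 3.7238 ms
Processing delay = 0.7 ms
Total one-way latency = 4.4238 ms


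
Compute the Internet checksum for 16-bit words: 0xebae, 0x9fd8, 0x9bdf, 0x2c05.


Sum all words (with carry folding):
+ 0xebae = 0xebae
+ 0x9fd8 = 0x8b87
+ 0x9bdf = 0x2767
+ 0x2c05 = 0x536c
One's complement: ~0x536c
Checksum = 0xac93
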